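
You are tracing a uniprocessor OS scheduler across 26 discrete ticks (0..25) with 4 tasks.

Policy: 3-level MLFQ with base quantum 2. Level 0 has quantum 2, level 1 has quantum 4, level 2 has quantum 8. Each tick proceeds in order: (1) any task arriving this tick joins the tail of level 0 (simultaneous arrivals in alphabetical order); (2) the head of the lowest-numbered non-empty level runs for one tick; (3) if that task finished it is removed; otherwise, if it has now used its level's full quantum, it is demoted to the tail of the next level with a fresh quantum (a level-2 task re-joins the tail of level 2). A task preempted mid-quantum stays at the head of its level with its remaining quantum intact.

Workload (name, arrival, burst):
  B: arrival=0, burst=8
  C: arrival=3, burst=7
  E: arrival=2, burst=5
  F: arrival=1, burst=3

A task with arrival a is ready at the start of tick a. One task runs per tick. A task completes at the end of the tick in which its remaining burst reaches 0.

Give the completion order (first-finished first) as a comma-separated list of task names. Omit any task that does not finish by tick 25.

completion order = F, E, B, C

t=0: L0/L1/L2 = B/-/- → run B
t=1: L0/L1/L2 = BF/-/- → run B
t=2: L0/L1/L2 = FE/B/- → run F
t=3: L0/L1/L2 = FEC/B/- → run F
t=4: L0/L1/L2 = EC/BF/- → run E
t=5: L0/L1/L2 = EC/BF/- → run E
t=6: L0/L1/L2 = C/BFE/- → run C
t=7: L0/L1/L2 = C/BFE/- → run C
t=8: L0/L1/L2 = -/BFEC/- → run B
t=9: L0/L1/L2 = -/BFEC/- → run B
t=10: L0/L1/L2 = -/BFEC/- → run B
t=11: L0/L1/L2 = -/BFEC/- → run B
t=12: L0/L1/L2 = -/FEC/B → run F
t=13: L0/L1/L2 = -/EC/B → run E
t=14: L0/L1/L2 = -/EC/B → run E
t=15: L0/L1/L2 = -/EC/B → run E
t=16: L0/L1/L2 = -/C/B → run C
t=17: L0/L1/L2 = -/C/B → run C
t=18: L0/L1/L2 = -/C/B → run C
t=19: L0/L1/L2 = -/C/B → run C
t=20: L0/L1/L2 = -/-/BC → run B
t=21: L0/L1/L2 = -/-/BC → run B
t=22: L0/L1/L2 = -/-/C → run C
t=23: (idle)
t=24: (idle)
t=25: (idle)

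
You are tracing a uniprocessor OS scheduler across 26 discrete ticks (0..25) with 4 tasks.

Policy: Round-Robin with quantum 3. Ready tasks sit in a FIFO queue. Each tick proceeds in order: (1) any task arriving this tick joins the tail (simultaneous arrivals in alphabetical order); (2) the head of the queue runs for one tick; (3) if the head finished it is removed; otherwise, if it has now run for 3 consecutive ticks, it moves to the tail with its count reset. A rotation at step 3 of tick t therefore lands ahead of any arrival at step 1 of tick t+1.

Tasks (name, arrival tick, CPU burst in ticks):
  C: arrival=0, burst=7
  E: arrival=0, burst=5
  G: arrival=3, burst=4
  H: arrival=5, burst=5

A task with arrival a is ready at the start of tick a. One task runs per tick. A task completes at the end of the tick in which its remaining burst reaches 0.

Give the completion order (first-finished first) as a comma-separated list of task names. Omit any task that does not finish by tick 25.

completion order = E, C, G, H

t=0: queue=[C,E] q_used=0 → run C
t=1: queue=[C,E] q_used=1 → run C
t=2: queue=[C,E] q_used=2 → run C
t=3: queue=[E,C,G] q_used=0 → run E
t=4: queue=[E,C,G] q_used=1 → run E
t=5: queue=[E,C,G,H] q_used=2 → run E
t=6: queue=[C,G,H,E] q_used=0 → run C
t=7: queue=[C,G,H,E] q_used=1 → run C
t=8: queue=[C,G,H,E] q_used=2 → run C
t=9: queue=[G,H,E,C] q_used=0 → run G
t=10: queue=[G,H,E,C] q_used=1 → run G
t=11: queue=[G,H,E,C] q_used=2 → run G
t=12: queue=[H,E,C,G] q_used=0 → run H
t=13: queue=[H,E,C,G] q_used=1 → run H
t=14: queue=[H,E,C,G] q_used=2 → run H
t=15: queue=[E,C,G,H] q_used=0 → run E
t=16: queue=[E,C,G,H] q_used=1 → run E
t=17: queue=[C,G,H] q_used=0 → run C
t=18: queue=[G,H] q_used=0 → run G
t=19: queue=[H] q_used=0 → run H
t=20: queue=[H] q_used=1 → run H
t=21: (idle)
t=22: (idle)
t=23: (idle)
t=24: (idle)
t=25: (idle)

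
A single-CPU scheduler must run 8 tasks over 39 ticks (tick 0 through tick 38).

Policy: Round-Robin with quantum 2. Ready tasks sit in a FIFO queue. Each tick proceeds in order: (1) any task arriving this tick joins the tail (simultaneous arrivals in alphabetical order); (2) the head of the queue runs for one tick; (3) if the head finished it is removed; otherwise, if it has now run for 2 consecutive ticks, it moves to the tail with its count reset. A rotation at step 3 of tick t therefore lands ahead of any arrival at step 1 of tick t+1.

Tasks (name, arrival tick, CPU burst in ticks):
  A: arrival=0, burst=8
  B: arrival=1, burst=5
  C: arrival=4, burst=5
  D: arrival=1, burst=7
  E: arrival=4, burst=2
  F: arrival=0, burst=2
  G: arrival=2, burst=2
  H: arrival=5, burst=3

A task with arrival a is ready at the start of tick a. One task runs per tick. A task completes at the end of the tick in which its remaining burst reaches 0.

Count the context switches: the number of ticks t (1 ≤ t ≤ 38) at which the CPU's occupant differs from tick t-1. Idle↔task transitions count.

context switches = 19

t=0: queue=[A,F] q_used=0 → run A
t=1: queue=[A,F,B,D] q_used=1 → run A
t=2: queue=[F,B,D,A,G] q_used=0 → run F
t=3: queue=[F,B,D,A,G] q_used=1 → run F
t=4: queue=[B,D,A,G,C,E] q_used=0 → run B
t=5: queue=[B,D,A,G,C,E,H] q_used=1 → run B
t=6: queue=[D,A,G,C,E,H,B] q_used=0 → run D
t=7: queue=[D,A,G,C,E,H,B] q_used=1 → run D
t=8: queue=[A,G,C,E,H,B,D] q_used=0 → run A
t=9: queue=[A,G,C,E,H,B,D] q_used=1 → run A
t=10: queue=[G,C,E,H,B,D,A] q_used=0 → run G
t=11: queue=[G,C,E,H,B,D,A] q_used=1 → run G
t=12: queue=[C,E,H,B,D,A] q_used=0 → run C
t=13: queue=[C,E,H,B,D,A] q_used=1 → run C
t=14: queue=[E,H,B,D,A,C] q_used=0 → run E
t=15: queue=[E,H,B,D,A,C] q_used=1 → run E
t=16: queue=[H,B,D,A,C] q_used=0 → run H
t=17: queue=[H,B,D,A,C] q_used=1 → run H
t=18: queue=[B,D,A,C,H] q_used=0 → run B
t=19: queue=[B,D,A,C,H] q_used=1 → run B
t=20: queue=[D,A,C,H,B] q_used=0 → run D
t=21: queue=[D,A,C,H,B] q_used=1 → run D
t=22: queue=[A,C,H,B,D] q_used=0 → run A
t=23: queue=[A,C,H,B,D] q_used=1 → run A
t=24: queue=[C,H,B,D,A] q_used=0 → run C
t=25: queue=[C,H,B,D,A] q_used=1 → run C
t=26: queue=[H,B,D,A,C] q_used=0 → run H
t=27: queue=[B,D,A,C] q_used=0 → run B
t=28: queue=[D,A,C] q_used=0 → run D
t=29: queue=[D,A,C] q_used=1 → run D
t=30: queue=[A,C,D] q_used=0 → run A
t=31: queue=[A,C,D] q_used=1 → run A
t=32: queue=[C,D] q_used=0 → run C
t=33: queue=[D] q_used=0 → run D
t=34: (idle)
t=35: (idle)
t=36: (idle)
t=37: (idle)
t=38: (idle)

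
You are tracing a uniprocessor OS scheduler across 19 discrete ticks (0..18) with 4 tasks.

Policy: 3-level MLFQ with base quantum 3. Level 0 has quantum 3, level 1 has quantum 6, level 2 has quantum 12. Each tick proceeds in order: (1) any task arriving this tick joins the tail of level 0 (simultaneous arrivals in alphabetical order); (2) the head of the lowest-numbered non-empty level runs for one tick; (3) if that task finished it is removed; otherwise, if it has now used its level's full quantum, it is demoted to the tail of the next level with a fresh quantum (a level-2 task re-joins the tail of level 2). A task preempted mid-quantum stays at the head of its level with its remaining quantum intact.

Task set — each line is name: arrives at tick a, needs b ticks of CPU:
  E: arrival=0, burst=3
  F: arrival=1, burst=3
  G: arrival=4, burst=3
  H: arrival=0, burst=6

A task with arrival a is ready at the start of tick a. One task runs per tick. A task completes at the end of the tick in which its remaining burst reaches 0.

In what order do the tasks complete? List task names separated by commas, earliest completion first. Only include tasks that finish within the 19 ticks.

t=0: L0/L1/L2 = EH/-/- → run E
t=1: L0/L1/L2 = EHF/-/- → run E
t=2: L0/L1/L2 = EHF/-/- → run E
t=3: L0/L1/L2 = HF/-/- → run H
t=4: L0/L1/L2 = HFG/-/- → run H
t=5: L0/L1/L2 = HFG/-/- → run H
t=6: L0/L1/L2 = FG/H/- → run F
t=7: L0/L1/L2 = FG/H/- → run F
t=8: L0/L1/L2 = FG/H/- → run F
t=9: L0/L1/L2 = G/H/- → run G
t=10: L0/L1/L2 = G/H/- → run G
t=11: L0/L1/L2 = G/H/- → run G
t=12: L0/L1/L2 = -/H/- → run H
t=13: L0/L1/L2 = -/H/- → run H
t=14: L0/L1/L2 = -/H/- → run H
t=15: (idle)
t=16: (idle)
t=17: (idle)
t=18: (idle)

completion order = E, F, G, H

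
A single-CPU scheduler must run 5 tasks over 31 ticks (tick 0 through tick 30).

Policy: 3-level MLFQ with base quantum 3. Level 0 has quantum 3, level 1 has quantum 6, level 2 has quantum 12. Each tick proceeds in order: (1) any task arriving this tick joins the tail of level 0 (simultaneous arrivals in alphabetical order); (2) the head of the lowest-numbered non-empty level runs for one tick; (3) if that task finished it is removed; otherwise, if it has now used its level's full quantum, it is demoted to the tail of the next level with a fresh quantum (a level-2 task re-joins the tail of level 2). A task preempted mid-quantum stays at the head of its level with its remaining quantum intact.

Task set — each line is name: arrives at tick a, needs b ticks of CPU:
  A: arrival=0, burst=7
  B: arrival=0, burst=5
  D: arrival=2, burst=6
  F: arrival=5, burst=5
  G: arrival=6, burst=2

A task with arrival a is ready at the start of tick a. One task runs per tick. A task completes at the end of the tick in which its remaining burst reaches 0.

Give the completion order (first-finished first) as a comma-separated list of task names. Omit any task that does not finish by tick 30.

completion order = G, A, B, D, F

t=0: L0/L1/L2 = AB/-/- → run A
t=1: L0/L1/L2 = AB/-/- → run A
t=2: L0/L1/L2 = ABD/-/- → run A
t=3: L0/L1/L2 = BD/A/- → run B
t=4: L0/L1/L2 = BD/A/- → run B
t=5: L0/L1/L2 = BDF/A/- → run B
t=6: L0/L1/L2 = DFG/AB/- → run D
t=7: L0/L1/L2 = DFG/AB/- → run D
t=8: L0/L1/L2 = DFG/AB/- → run D
t=9: L0/L1/L2 = FG/ABD/- → run F
t=10: L0/L1/L2 = FG/ABD/- → run F
t=11: L0/L1/L2 = FG/ABD/- → run F
t=12: L0/L1/L2 = G/ABDF/- → run G
t=13: L0/L1/L2 = G/ABDF/- → run G
t=14: L0/L1/L2 = -/ABDF/- → run A
t=15: L0/L1/L2 = -/ABDF/- → run A
t=16: L0/L1/L2 = -/ABDF/- → run A
t=17: L0/L1/L2 = -/ABDF/- → run A
t=18: L0/L1/L2 = -/BDF/- → run B
t=19: L0/L1/L2 = -/BDF/- → run B
t=20: L0/L1/L2 = -/DF/- → run D
t=21: L0/L1/L2 = -/DF/- → run D
t=22: L0/L1/L2 = -/DF/- → run D
t=23: L0/L1/L2 = -/F/- → run F
t=24: L0/L1/L2 = -/F/- → run F
t=25: (idle)
t=26: (idle)
t=27: (idle)
t=28: (idle)
t=29: (idle)
t=30: (idle)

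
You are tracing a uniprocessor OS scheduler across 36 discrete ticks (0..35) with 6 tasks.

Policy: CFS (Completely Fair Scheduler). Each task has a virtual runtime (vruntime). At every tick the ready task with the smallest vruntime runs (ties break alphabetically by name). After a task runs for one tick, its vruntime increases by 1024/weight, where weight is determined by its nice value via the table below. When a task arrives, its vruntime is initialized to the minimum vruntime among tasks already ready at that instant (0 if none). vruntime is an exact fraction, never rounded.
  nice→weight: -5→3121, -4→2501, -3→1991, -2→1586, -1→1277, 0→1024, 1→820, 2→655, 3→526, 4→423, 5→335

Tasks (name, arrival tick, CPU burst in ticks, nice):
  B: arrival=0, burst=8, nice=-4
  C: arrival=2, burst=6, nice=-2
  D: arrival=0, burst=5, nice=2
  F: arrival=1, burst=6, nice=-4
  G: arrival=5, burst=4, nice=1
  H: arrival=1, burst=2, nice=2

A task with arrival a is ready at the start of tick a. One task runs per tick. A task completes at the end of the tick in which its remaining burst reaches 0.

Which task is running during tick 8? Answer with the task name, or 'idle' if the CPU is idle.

t=0: vr[B=0 D=0] → run B
t=1: vr[B=1024/2501 D=0 F=0 H=0] → run D
t=2: vr[B=1024/2501 C=0 D=1024/655 F=0 H=0] → run C
t=3: vr[B=1024/2501 C=512/793 D=1024/655 F=0 H=0] → run F
t=4: vr[B=1024/2501 C=512/793 D=1024/655 F=1024/2501 H=0] → run H
t=5: vr[B=1024/2501 C=512/793 D=1024/655 F=1024/2501 G=1024/2501 H=1024/655] → run B
t=6: vr[B=2048/2501 C=512/793 D=1024/655 F=1024/2501 G=1024/2501 H=1024/655] → run F
t=7: vr[B=2048/2501 C=512/793 D=1024/655 F=2048/2501 G=1024/2501 H=1024/655] → run G
t=8: vr[B=2048/2501 C=512/793 D=1024/655 F=2048/2501 G=20736/12505 H=1024/655] → run C
t=9: vr[B=2048/2501 C=1024/793 D=1024/655 F=2048/2501 G=20736/12505 H=1024/655] → run B
t=10: vr[B=3072/2501 C=1024/793 D=1024/655 F=2048/2501 G=20736/12505 H=1024/655] → run F
t=11: vr[B=3072/2501 C=1024/793 D=1024/655 F=3072/2501 G=20736/12505 H=1024/655] → run B
t=12: vr[B=4096/2501 C=1024/793 D=1024/655 F=3072/2501 G=20736/12505 H=1024/655] → run F
t=13: vr[B=4096/2501 C=1024/793 D=1024/655 F=4096/2501 G=20736/12505 H=1024/655] → run C
t=14: vr[B=4096/2501 C=1536/793 D=1024/655 F=4096/2501 G=20736/12505 H=1024/655] → run D
t=15: vr[B=4096/2501 C=1536/793 D=2048/655 F=4096/2501 G=20736/12505 H=1024/655] → run H
t=16: vr[B=4096/2501 C=1536/793 D=2048/655 F=4096/2501 G=20736/12505] → run B
t=17: vr[B=5120/2501 C=1536/793 D=2048/655 F=4096/2501 G=20736/12505] → run F
t=18: vr[B=5120/2501 C=1536/793 D=2048/655 F=5120/2501 G=20736/12505] → run G
t=19: vr[B=5120/2501 C=1536/793 D=2048/655 F=5120/2501 G=36352/12505] → run C
t=20: vr[B=5120/2501 C=2048/793 D=2048/655 F=5120/2501 G=36352/12505] → run B
t=21: vr[B=6144/2501 C=2048/793 D=2048/655 F=5120/2501 G=36352/12505] → run F
t=22: vr[B=6144/2501 C=2048/793 D=2048/655 G=36352/12505] → run B
t=23: vr[B=7168/2501 C=2048/793 D=2048/655 G=36352/12505] → run C
t=24: vr[B=7168/2501 C=2560/793 D=2048/655 G=36352/12505] → run B
t=25: vr[C=2560/793 D=2048/655 G=36352/12505] → run G
t=26: vr[C=2560/793 D=2048/655 G=51968/12505] → run D
t=27: vr[C=2560/793 D=3072/655 G=51968/12505] → run C
t=28: vr[D=3072/655 G=51968/12505] → run G
t=29: vr[D=3072/655] → run D
t=30: vr[D=4096/655] → run D
t=31: (idle)
t=32: (idle)
t=33: (idle)
t=34: (idle)
t=35: (idle)

running at tick 8 = C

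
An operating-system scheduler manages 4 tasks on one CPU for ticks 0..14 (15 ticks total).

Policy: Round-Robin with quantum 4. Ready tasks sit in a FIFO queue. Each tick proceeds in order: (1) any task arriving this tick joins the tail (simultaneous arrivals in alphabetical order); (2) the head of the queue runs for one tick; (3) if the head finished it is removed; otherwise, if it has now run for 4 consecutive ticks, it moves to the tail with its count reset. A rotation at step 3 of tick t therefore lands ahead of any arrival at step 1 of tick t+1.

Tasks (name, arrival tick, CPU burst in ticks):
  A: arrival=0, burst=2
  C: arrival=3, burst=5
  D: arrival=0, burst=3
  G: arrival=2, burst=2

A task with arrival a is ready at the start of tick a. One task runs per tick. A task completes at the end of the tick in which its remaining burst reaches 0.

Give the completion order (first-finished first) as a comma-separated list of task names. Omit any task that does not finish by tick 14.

completion order = A, D, G, C

t=0: queue=[A,D] q_used=0 → run A
t=1: queue=[A,D] q_used=1 → run A
t=2: queue=[D,G] q_used=0 → run D
t=3: queue=[D,G,C] q_used=1 → run D
t=4: queue=[D,G,C] q_used=2 → run D
t=5: queue=[G,C] q_used=0 → run G
t=6: queue=[G,C] q_used=1 → run G
t=7: queue=[C] q_used=0 → run C
t=8: queue=[C] q_used=1 → run C
t=9: queue=[C] q_used=2 → run C
t=10: queue=[C] q_used=3 → run C
t=11: queue=[C] q_used=0 → run C
t=12: (idle)
t=13: (idle)
t=14: (idle)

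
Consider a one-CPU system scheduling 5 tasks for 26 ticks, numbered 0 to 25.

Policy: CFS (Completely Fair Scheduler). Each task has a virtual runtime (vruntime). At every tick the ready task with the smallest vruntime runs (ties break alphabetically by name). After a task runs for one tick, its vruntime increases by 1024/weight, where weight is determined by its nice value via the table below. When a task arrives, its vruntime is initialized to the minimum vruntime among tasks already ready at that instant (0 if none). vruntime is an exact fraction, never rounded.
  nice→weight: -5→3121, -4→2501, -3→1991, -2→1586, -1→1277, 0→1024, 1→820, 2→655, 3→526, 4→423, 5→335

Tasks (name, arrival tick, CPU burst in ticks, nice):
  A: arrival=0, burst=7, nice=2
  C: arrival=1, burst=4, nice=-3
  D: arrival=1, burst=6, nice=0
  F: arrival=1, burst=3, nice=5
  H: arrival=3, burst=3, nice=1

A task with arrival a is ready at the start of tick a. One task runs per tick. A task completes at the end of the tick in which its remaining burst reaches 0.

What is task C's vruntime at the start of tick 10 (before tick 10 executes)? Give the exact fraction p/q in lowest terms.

vruntime(C, start of tick 10) = 4050944/1304105

t=0: vr[A=0] → run A
t=1: vr[A=1024/655 C=1024/655 D=1024/655 F=1024/655] → run A
t=2: vr[A=2048/655 C=1024/655 D=1024/655 F=1024/655] → run C
t=3: vr[A=2048/655 C=2709504/1304105 D=1024/655 F=1024/655 H=1024/655] → run D
t=4: vr[A=2048/655 C=2709504/1304105 D=1679/655 F=1024/655 H=1024/655] → run F
t=5: vr[A=2048/655 C=2709504/1304105 D=1679/655 F=202752/43885 H=1024/655] → run H
t=6: vr[A=2048/655 C=2709504/1304105 D=1679/655 F=202752/43885 H=15104/5371] → run C
t=7: vr[A=2048/655 C=3380224/1304105 D=1679/655 F=202752/43885 H=15104/5371] → run D
t=8: vr[A=2048/655 C=3380224/1304105 D=2334/655 F=202752/43885 H=15104/5371] → run C
t=9: vr[A=2048/655 C=4050944/1304105 D=2334/655 F=202752/43885 H=15104/5371] → run H
t=10: vr[A=2048/655 C=4050944/1304105 D=2334/655 F=202752/43885 H=109056/26855] → run C
t=11: vr[A=2048/655 D=2334/655 F=202752/43885 H=109056/26855] → run A
t=12: vr[A=3072/655 D=2334/655 F=202752/43885 H=109056/26855] → run D
t=13: vr[A=3072/655 D=2989/655 F=202752/43885 H=109056/26855] → run H
t=14: vr[A=3072/655 D=2989/655 F=202752/43885] → run D
t=15: vr[A=3072/655 D=3644/655 F=202752/43885] → run F
t=16: vr[A=3072/655 D=3644/655 F=336896/43885] → run A
t=17: vr[A=4096/655 D=3644/655 F=336896/43885] → run D
t=18: vr[A=4096/655 D=4299/655 F=336896/43885] → run A
t=19: vr[A=1024/131 D=4299/655 F=336896/43885] → run D
t=20: vr[A=1024/131 F=336896/43885] → run F
t=21: vr[A=1024/131] → run A
t=22: vr[A=6144/655] → run A
t=23: (idle)
t=24: (idle)
t=25: (idle)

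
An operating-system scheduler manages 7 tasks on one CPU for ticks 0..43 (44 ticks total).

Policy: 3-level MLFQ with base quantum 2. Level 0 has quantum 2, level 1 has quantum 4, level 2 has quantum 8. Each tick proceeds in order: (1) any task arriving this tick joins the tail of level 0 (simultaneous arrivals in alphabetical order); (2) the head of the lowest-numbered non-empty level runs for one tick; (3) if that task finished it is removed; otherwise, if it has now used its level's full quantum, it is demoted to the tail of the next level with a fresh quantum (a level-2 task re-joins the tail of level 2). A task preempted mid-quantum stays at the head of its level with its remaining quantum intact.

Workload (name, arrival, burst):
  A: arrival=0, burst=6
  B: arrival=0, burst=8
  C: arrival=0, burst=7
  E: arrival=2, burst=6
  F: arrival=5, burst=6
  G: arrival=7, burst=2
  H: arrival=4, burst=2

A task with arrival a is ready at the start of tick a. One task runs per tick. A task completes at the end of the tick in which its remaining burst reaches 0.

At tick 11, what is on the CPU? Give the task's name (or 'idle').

running at tick 11 = F

t=0: L0/L1/L2 = ABC/-/- → run A
t=1: L0/L1/L2 = ABC/-/- → run A
t=2: L0/L1/L2 = BCE/A/- → run B
t=3: L0/L1/L2 = BCE/A/- → run B
t=4: L0/L1/L2 = CEH/AB/- → run C
t=5: L0/L1/L2 = CEHF/AB/- → run C
t=6: L0/L1/L2 = EHF/ABC/- → run E
t=7: L0/L1/L2 = EHFG/ABC/- → run E
t=8: L0/L1/L2 = HFG/ABCE/- → run H
t=9: L0/L1/L2 = HFG/ABCE/- → run H
t=10: L0/L1/L2 = FG/ABCE/- → run F
t=11: L0/L1/L2 = FG/ABCE/- → run F
t=12: L0/L1/L2 = G/ABCEF/- → run G
t=13: L0/L1/L2 = G/ABCEF/- → run G
t=14: L0/L1/L2 = -/ABCEF/- → run A
t=15: L0/L1/L2 = -/ABCEF/- → run A
t=16: L0/L1/L2 = -/ABCEF/- → run A
t=17: L0/L1/L2 = -/ABCEF/- → run A
t=18: L0/L1/L2 = -/BCEF/- → run B
t=19: L0/L1/L2 = -/BCEF/- → run B
t=20: L0/L1/L2 = -/BCEF/- → run B
t=21: L0/L1/L2 = -/BCEF/- → run B
t=22: L0/L1/L2 = -/CEF/B → run C
t=23: L0/L1/L2 = -/CEF/B → run C
t=24: L0/L1/L2 = -/CEF/B → run C
t=25: L0/L1/L2 = -/CEF/B → run C
t=26: L0/L1/L2 = -/EF/BC → run E
t=27: L0/L1/L2 = -/EF/BC → run E
t=28: L0/L1/L2 = -/EF/BC → run E
t=29: L0/L1/L2 = -/EF/BC → run E
t=30: L0/L1/L2 = -/F/BC → run F
t=31: L0/L1/L2 = -/F/BC → run F
t=32: L0/L1/L2 = -/F/BC → run F
t=33: L0/L1/L2 = -/F/BC → run F
t=34: L0/L1/L2 = -/-/BC → run B
t=35: L0/L1/L2 = -/-/BC → run B
t=36: L0/L1/L2 = -/-/C → run C
t=37: (idle)
t=38: (idle)
t=39: (idle)
t=40: (idle)
t=41: (idle)
t=42: (idle)
t=43: (idle)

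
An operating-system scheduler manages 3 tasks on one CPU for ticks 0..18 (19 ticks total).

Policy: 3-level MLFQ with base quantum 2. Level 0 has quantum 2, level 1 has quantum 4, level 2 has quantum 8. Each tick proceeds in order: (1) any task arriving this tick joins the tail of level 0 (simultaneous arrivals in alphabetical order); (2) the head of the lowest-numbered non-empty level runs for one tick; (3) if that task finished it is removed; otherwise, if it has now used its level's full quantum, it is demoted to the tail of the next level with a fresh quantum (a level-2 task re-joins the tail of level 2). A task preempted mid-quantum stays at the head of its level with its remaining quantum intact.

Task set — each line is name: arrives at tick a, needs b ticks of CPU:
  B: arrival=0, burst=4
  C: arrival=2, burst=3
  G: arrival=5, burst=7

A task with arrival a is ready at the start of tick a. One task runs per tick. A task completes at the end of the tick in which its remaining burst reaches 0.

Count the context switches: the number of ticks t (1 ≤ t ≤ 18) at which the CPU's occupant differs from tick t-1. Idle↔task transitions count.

context switches = 7

t=0: L0/L1/L2 = B/-/- → run B
t=1: L0/L1/L2 = B/-/- → run B
t=2: L0/L1/L2 = C/B/- → run C
t=3: L0/L1/L2 = C/B/- → run C
t=4: L0/L1/L2 = -/BC/- → run B
t=5: L0/L1/L2 = G/BC/- → run G
t=6: L0/L1/L2 = G/BC/- → run G
t=7: L0/L1/L2 = -/BCG/- → run B
t=8: L0/L1/L2 = -/CG/- → run C
t=9: L0/L1/L2 = -/G/- → run G
t=10: L0/L1/L2 = -/G/- → run G
t=11: L0/L1/L2 = -/G/- → run G
t=12: L0/L1/L2 = -/G/- → run G
t=13: L0/L1/L2 = -/-/G → run G
t=14: (idle)
t=15: (idle)
t=16: (idle)
t=17: (idle)
t=18: (idle)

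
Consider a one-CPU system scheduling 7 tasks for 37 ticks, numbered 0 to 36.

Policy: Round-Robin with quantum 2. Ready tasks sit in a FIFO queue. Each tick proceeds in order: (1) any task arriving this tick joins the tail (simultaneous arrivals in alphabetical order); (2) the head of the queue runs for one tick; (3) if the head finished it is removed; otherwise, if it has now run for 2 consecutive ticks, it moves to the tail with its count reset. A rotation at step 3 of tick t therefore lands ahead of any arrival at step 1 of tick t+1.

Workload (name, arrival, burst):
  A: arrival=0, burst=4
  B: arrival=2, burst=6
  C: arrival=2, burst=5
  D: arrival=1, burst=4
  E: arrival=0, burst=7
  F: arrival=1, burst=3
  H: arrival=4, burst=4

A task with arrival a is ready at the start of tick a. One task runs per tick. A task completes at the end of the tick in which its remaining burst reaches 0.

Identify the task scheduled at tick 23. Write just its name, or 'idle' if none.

running at tick 23 = C

t=0: queue=[A,E] q_used=0 → run A
t=1: queue=[A,E,D,F] q_used=1 → run A
t=2: queue=[E,D,F,A,B,C] q_used=0 → run E
t=3: queue=[E,D,F,A,B,C] q_used=1 → run E
t=4: queue=[D,F,A,B,C,E,H] q_used=0 → run D
t=5: queue=[D,F,A,B,C,E,H] q_used=1 → run D
t=6: queue=[F,A,B,C,E,H,D] q_used=0 → run F
t=7: queue=[F,A,B,C,E,H,D] q_used=1 → run F
t=8: queue=[A,B,C,E,H,D,F] q_used=0 → run A
t=9: queue=[A,B,C,E,H,D,F] q_used=1 → run A
t=10: queue=[B,C,E,H,D,F] q_used=0 → run B
t=11: queue=[B,C,E,H,D,F] q_used=1 → run B
t=12: queue=[C,E,H,D,F,B] q_used=0 → run C
t=13: queue=[C,E,H,D,F,B] q_used=1 → run C
t=14: queue=[E,H,D,F,B,C] q_used=0 → run E
t=15: queue=[E,H,D,F,B,C] q_used=1 → run E
t=16: queue=[H,D,F,B,C,E] q_used=0 → run H
t=17: queue=[H,D,F,B,C,E] q_used=1 → run H
t=18: queue=[D,F,B,C,E,H] q_used=0 → run D
t=19: queue=[D,F,B,C,E,H] q_used=1 → run D
t=20: queue=[F,B,C,E,H] q_used=0 → run F
t=21: queue=[B,C,E,H] q_used=0 → run B
t=22: queue=[B,C,E,H] q_used=1 → run B
t=23: queue=[C,E,H,B] q_used=0 → run C
t=24: queue=[C,E,H,B] q_used=1 → run C
t=25: queue=[E,H,B,C] q_used=0 → run E
t=26: queue=[E,H,B,C] q_used=1 → run E
t=27: queue=[H,B,C,E] q_used=0 → run H
t=28: queue=[H,B,C,E] q_used=1 → run H
t=29: queue=[B,C,E] q_used=0 → run B
t=30: queue=[B,C,E] q_used=1 → run B
t=31: queue=[C,E] q_used=0 → run C
t=32: queue=[E] q_used=0 → run E
t=33: (idle)
t=34: (idle)
t=35: (idle)
t=36: (idle)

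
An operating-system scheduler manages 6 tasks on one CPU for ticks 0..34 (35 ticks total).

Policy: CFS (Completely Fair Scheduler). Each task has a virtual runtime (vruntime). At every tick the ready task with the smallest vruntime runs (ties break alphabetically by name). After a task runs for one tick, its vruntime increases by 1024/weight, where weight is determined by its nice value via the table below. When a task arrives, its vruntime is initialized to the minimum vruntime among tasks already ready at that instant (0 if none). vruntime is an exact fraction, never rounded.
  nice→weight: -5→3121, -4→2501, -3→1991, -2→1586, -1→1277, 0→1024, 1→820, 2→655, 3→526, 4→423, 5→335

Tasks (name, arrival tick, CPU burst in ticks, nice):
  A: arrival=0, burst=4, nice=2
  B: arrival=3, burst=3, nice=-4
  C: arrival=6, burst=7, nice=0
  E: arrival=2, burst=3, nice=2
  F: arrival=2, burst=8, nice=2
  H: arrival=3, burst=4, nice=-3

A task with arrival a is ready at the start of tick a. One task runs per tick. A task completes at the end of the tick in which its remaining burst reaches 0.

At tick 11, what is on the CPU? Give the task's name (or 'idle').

t=0: vr[A=0] → run A
t=1: vr[A=1024/655] → run A
t=2: vr[A=2048/655 E=2048/655 F=2048/655] → run A
t=3: vr[A=3072/655 B=2048/655 E=2048/655 F=2048/655 H=2048/655] → run B
t=4: vr[A=3072/655 B=5792768/1638155 E=2048/655 F=2048/655 H=2048/655] → run E
t=5: vr[A=3072/655 B=5792768/1638155 E=3072/655 F=2048/655 H=2048/655] → run F
t=6: vr[A=3072/655 B=5792768/1638155 C=2048/655 E=3072/655 F=3072/655 H=2048/655] → run C
t=7: vr[A=3072/655 B=5792768/1638155 C=2703/655 E=3072/655 F=3072/655 H=2048/655] → run H
t=8: vr[A=3072/655 B=5792768/1638155 C=2703/655 E=3072/655 F=3072/655 H=4748288/1304105] → run B
t=9: vr[A=3072/655 B=6463488/1638155 C=2703/655 E=3072/655 F=3072/655 H=4748288/1304105] → run H
t=10: vr[A=3072/655 B=6463488/1638155 C=2703/655 E=3072/655 F=3072/655 H=5419008/1304105] → run B
t=11: vr[A=3072/655 C=2703/655 E=3072/655 F=3072/655 H=5419008/1304105] → run C
t=12: vr[A=3072/655 C=3358/655 E=3072/655 F=3072/655 H=5419008/1304105] → run H
t=13: vr[A=3072/655 C=3358/655 E=3072/655 F=3072/655 H=6089728/1304105] → run H
t=14: vr[A=3072/655 C=3358/655 E=3072/655 F=3072/655] → run A
t=15: vr[C=3358/655 E=3072/655 F=3072/655] → run E
t=16: vr[C=3358/655 E=4096/655 F=3072/655] → run F
t=17: vr[C=3358/655 E=4096/655 F=4096/655] → run C
t=18: vr[C=4013/655 E=4096/655 F=4096/655] → run C
t=19: vr[C=4668/655 E=4096/655 F=4096/655] → run E
t=20: vr[C=4668/655 F=4096/655] → run F
t=21: vr[C=4668/655 F=1024/131] → run C
t=22: vr[C=5323/655 F=1024/131] → run F
t=23: vr[C=5323/655 F=6144/655] → run C
t=24: vr[C=5978/655 F=6144/655] → run C
t=25: vr[F=6144/655] → run F
t=26: vr[F=7168/655] → run F
t=27: vr[F=8192/655] → run F
t=28: vr[F=9216/655] → run F
t=29: (idle)
t=30: (idle)
t=31: (idle)
t=32: (idle)
t=33: (idle)
t=34: (idle)

running at tick 11 = C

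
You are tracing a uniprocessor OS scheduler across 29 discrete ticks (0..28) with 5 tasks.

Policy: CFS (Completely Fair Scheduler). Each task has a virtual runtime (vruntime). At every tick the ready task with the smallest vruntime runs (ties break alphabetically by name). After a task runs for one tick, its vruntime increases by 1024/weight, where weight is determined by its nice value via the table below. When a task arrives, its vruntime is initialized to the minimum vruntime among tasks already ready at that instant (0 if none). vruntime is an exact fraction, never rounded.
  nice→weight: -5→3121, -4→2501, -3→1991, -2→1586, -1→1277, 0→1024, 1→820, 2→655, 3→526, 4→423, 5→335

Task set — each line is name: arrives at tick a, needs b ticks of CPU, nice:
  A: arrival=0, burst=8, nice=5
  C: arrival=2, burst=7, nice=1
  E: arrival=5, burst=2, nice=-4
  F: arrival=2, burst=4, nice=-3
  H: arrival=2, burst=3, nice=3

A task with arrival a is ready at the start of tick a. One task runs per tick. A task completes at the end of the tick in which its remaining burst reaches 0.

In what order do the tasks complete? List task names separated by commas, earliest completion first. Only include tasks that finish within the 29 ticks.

t=0: vr[A=0] → run A
t=1: vr[A=1024/335] → run A
t=2: vr[A=2048/335 C=2048/335 F=2048/335 H=2048/335] → run A
t=3: vr[A=3072/335 C=2048/335 F=2048/335 H=2048/335] → run C
t=4: vr[A=3072/335 C=20224/2747 F=2048/335 H=2048/335] → run F
t=5: vr[A=3072/335 C=20224/2747 E=2048/335 F=4420608/666985 H=2048/335] → run E
t=6: vr[A=3072/335 C=20224/2747 E=5465088/837835 F=4420608/666985 H=2048/335] → run H
t=7: vr[A=3072/335 C=20224/2747 E=5465088/837835 F=4420608/666985 H=710144/88105] → run E
t=8: vr[A=3072/335 C=20224/2747 F=4420608/666985 H=710144/88105] → run F
t=9: vr[A=3072/335 C=20224/2747 F=4763648/666985 H=710144/88105] → run F
t=10: vr[A=3072/335 C=20224/2747 F=5106688/666985 H=710144/88105] → run C
t=11: vr[A=3072/335 C=118272/13735 F=5106688/666985 H=710144/88105] → run F
t=12: vr[A=3072/335 C=118272/13735 H=710144/88105] → run H
t=13: vr[A=3072/335 C=118272/13735 H=881664/88105] → run C
t=14: vr[A=3072/335 C=135424/13735 H=881664/88105] → run A
t=15: vr[A=4096/335 C=135424/13735 H=881664/88105] → run C
t=16: vr[A=4096/335 C=152576/13735 H=881664/88105] → run H
t=17: vr[A=4096/335 C=152576/13735] → run C
t=18: vr[A=4096/335 C=169728/13735] → run A
t=19: vr[A=1024/67 C=169728/13735] → run C
t=20: vr[A=1024/67 C=37376/2747] → run C
t=21: vr[A=1024/67] → run A
t=22: vr[A=6144/335] → run A
t=23: vr[A=7168/335] → run A
t=24: (idle)
t=25: (idle)
t=26: (idle)
t=27: (idle)
t=28: (idle)

completion order = E, F, H, C, A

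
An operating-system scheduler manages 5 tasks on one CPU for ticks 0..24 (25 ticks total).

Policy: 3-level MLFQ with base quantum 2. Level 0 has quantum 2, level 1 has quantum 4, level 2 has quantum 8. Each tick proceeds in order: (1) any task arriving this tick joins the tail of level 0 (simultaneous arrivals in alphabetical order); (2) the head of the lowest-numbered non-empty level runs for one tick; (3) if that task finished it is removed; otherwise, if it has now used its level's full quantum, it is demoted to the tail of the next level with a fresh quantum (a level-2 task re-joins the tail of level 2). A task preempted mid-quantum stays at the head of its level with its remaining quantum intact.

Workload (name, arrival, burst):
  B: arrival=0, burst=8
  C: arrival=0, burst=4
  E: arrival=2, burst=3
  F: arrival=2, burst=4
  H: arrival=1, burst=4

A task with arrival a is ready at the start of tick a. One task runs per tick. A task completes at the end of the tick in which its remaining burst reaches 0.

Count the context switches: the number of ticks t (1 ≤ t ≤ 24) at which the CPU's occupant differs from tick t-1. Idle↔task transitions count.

context switches = 11

t=0: L0/L1/L2 = BC/-/- → run B
t=1: L0/L1/L2 = BCH/-/- → run B
t=2: L0/L1/L2 = CHEF/B/- → run C
t=3: L0/L1/L2 = CHEF/B/- → run C
t=4: L0/L1/L2 = HEF/BC/- → run H
t=5: L0/L1/L2 = HEF/BC/- → run H
t=6: L0/L1/L2 = EF/BCH/- → run E
t=7: L0/L1/L2 = EF/BCH/- → run E
t=8: L0/L1/L2 = F/BCHE/- → run F
t=9: L0/L1/L2 = F/BCHE/- → run F
t=10: L0/L1/L2 = -/BCHEF/- → run B
t=11: L0/L1/L2 = -/BCHEF/- → run B
t=12: L0/L1/L2 = -/BCHEF/- → run B
t=13: L0/L1/L2 = -/BCHEF/- → run B
t=14: L0/L1/L2 = -/CHEF/B → run C
t=15: L0/L1/L2 = -/CHEF/B → run C
t=16: L0/L1/L2 = -/HEF/B → run H
t=17: L0/L1/L2 = -/HEF/B → run H
t=18: L0/L1/L2 = -/EF/B → run E
t=19: L0/L1/L2 = -/F/B → run F
t=20: L0/L1/L2 = -/F/B → run F
t=21: L0/L1/L2 = -/-/B → run B
t=22: L0/L1/L2 = -/-/B → run B
t=23: (idle)
t=24: (idle)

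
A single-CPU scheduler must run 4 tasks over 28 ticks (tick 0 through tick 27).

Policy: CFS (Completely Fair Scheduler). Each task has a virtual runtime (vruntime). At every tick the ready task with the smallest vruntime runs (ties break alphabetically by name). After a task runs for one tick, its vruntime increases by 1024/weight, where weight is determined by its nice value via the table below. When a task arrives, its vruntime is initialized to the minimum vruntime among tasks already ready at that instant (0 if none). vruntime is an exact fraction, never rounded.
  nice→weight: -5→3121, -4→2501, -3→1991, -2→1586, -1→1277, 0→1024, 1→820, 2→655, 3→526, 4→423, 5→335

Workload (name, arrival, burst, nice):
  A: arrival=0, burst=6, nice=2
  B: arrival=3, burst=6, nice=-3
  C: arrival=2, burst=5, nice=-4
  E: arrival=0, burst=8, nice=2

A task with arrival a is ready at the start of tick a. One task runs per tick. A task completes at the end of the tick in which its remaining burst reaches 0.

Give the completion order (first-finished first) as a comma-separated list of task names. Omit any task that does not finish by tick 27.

t=0: vr[A=0 E=0] → run A
t=1: vr[A=1024/655 E=0] → run E
t=2: vr[A=1024/655 C=1024/655 E=1024/655] → run A
t=3: vr[A=2048/655 B=1024/655 C=1024/655 E=1024/655] → run B
t=4: vr[A=2048/655 B=2709504/1304105 C=1024/655 E=1024/655] → run C
t=5: vr[A=2048/655 B=2709504/1304105 C=3231744/1638155 E=1024/655] → run E
t=6: vr[A=2048/655 B=2709504/1304105 C=3231744/1638155 E=2048/655] → run C
t=7: vr[A=2048/655 B=2709504/1304105 C=3902464/1638155 E=2048/655] → run B
t=8: vr[A=2048/655 B=3380224/1304105 C=3902464/1638155 E=2048/655] → run C
t=9: vr[A=2048/655 B=3380224/1304105 C=4573184/1638155 E=2048/655] → run B
t=10: vr[A=2048/655 B=4050944/1304105 C=4573184/1638155 E=2048/655] → run C
t=11: vr[A=2048/655 B=4050944/1304105 C=5243904/1638155 E=2048/655] → run B
t=12: vr[A=2048/655 B=4721664/1304105 C=5243904/1638155 E=2048/655] → run A
t=13: vr[A=3072/655 B=4721664/1304105 C=5243904/1638155 E=2048/655] → run E
t=14: vr[A=3072/655 B=4721664/1304105 C=5243904/1638155 E=3072/655] → run C
t=15: vr[A=3072/655 B=4721664/1304105 E=3072/655] → run B
t=16: vr[A=3072/655 B=5392384/1304105 E=3072/655] → run B
t=17: vr[A=3072/655 E=3072/655] → run A
t=18: vr[A=4096/655 E=3072/655] → run E
t=19: vr[A=4096/655 E=4096/655] → run A
t=20: vr[A=1024/131 E=4096/655] → run E
t=21: vr[A=1024/131 E=1024/131] → run A
t=22: vr[E=1024/131] → run E
t=23: vr[E=6144/655] → run E
t=24: vr[E=7168/655] → run E
t=25: (idle)
t=26: (idle)
t=27: (idle)

completion order = C, B, A, E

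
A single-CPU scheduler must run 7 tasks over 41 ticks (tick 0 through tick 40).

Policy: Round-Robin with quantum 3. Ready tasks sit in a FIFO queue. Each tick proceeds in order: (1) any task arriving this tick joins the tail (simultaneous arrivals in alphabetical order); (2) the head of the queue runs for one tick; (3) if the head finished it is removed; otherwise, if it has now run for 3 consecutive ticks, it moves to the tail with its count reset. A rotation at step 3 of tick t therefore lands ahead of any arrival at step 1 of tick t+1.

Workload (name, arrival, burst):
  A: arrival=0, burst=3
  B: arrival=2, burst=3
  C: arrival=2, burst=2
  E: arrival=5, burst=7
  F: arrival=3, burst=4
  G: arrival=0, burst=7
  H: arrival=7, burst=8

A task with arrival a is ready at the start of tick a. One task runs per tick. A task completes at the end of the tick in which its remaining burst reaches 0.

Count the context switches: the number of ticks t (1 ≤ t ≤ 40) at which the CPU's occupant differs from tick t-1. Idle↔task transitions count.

context switches = 14

t=0: queue=[A,G] q_used=0 → run A
t=1: queue=[A,G] q_used=1 → run A
t=2: queue=[A,G,B,C] q_used=2 → run A
t=3: queue=[G,B,C,F] q_used=0 → run G
t=4: queue=[G,B,C,F] q_used=1 → run G
t=5: queue=[G,B,C,F,E] q_used=2 → run G
t=6: queue=[B,C,F,E,G] q_used=0 → run B
t=7: queue=[B,C,F,E,G,H] q_used=1 → run B
t=8: queue=[B,C,F,E,G,H] q_used=2 → run B
t=9: queue=[C,F,E,G,H] q_used=0 → run C
t=10: queue=[C,F,E,G,H] q_used=1 → run C
t=11: queue=[F,E,G,H] q_used=0 → run F
t=12: queue=[F,E,G,H] q_used=1 → run F
t=13: queue=[F,E,G,H] q_used=2 → run F
t=14: queue=[E,G,H,F] q_used=0 → run E
t=15: queue=[E,G,H,F] q_used=1 → run E
t=16: queue=[E,G,H,F] q_used=2 → run E
t=17: queue=[G,H,F,E] q_used=0 → run G
t=18: queue=[G,H,F,E] q_used=1 → run G
t=19: queue=[G,H,F,E] q_used=2 → run G
t=20: queue=[H,F,E,G] q_used=0 → run H
t=21: queue=[H,F,E,G] q_used=1 → run H
t=22: queue=[H,F,E,G] q_used=2 → run H
t=23: queue=[F,E,G,H] q_used=0 → run F
t=24: queue=[E,G,H] q_used=0 → run E
t=25: queue=[E,G,H] q_used=1 → run E
t=26: queue=[E,G,H] q_used=2 → run E
t=27: queue=[G,H,E] q_used=0 → run G
t=28: queue=[H,E] q_used=0 → run H
t=29: queue=[H,E] q_used=1 → run H
t=30: queue=[H,E] q_used=2 → run H
t=31: queue=[E,H] q_used=0 → run E
t=32: queue=[H] q_used=0 → run H
t=33: queue=[H] q_used=1 → run H
t=34: (idle)
t=35: (idle)
t=36: (idle)
t=37: (idle)
t=38: (idle)
t=39: (idle)
t=40: (idle)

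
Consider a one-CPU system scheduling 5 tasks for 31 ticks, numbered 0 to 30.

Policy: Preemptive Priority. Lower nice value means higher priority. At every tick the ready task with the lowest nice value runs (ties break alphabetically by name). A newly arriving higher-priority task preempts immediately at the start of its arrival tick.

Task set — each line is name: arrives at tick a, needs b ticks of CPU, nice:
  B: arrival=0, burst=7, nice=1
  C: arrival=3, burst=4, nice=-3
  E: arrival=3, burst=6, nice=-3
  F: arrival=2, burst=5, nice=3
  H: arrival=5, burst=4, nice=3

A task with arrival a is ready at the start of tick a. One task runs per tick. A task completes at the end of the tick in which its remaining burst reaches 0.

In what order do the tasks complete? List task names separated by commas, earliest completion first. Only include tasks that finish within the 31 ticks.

completion order = C, E, B, F, H

t=0: ready={B} → run B
t=1: ready={B} → run B
t=2: ready={B,F} → run B
t=3: ready={B,C,E,F} → run C
t=4: ready={B,C,E,F} → run C
t=5: ready={B,C,E,F,H} → run C
t=6: ready={B,C,E,F,H} → run C
t=7: ready={B,E,F,H} → run E
t=8: ready={B,E,F,H} → run E
t=9: ready={B,E,F,H} → run E
t=10: ready={B,E,F,H} → run E
t=11: ready={B,E,F,H} → run E
t=12: ready={B,E,F,H} → run E
t=13: ready={B,F,H} → run B
t=14: ready={B,F,H} → run B
t=15: ready={B,F,H} → run B
t=16: ready={B,F,H} → run B
t=17: ready={F,H} → run F
t=18: ready={F,H} → run F
t=19: ready={F,H} → run F
t=20: ready={F,H} → run F
t=21: ready={F,H} → run F
t=22: ready={H} → run H
t=23: ready={H} → run H
t=24: ready={H} → run H
t=25: ready={H} → run H
t=26: (idle)
t=27: (idle)
t=28: (idle)
t=29: (idle)
t=30: (idle)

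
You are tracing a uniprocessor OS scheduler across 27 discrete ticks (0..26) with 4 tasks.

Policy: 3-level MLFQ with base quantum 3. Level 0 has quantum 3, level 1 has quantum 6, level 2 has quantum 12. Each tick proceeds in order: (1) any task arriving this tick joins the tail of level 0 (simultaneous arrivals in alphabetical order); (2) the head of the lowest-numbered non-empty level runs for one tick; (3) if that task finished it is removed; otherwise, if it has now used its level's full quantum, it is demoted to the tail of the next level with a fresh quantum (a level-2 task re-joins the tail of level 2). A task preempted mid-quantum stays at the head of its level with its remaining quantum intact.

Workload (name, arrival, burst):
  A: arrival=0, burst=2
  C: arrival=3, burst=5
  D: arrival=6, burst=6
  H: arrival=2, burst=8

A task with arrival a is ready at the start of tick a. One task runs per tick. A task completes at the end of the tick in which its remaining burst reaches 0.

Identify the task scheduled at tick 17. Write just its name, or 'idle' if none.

running at tick 17 = C

t=0: L0/L1/L2 = A/-/- → run A
t=1: L0/L1/L2 = A/-/- → run A
t=2: L0/L1/L2 = H/-/- → run H
t=3: L0/L1/L2 = HC/-/- → run H
t=4: L0/L1/L2 = HC/-/- → run H
t=5: L0/L1/L2 = C/H/- → run C
t=6: L0/L1/L2 = CD/H/- → run C
t=7: L0/L1/L2 = CD/H/- → run C
t=8: L0/L1/L2 = D/HC/- → run D
t=9: L0/L1/L2 = D/HC/- → run D
t=10: L0/L1/L2 = D/HC/- → run D
t=11: L0/L1/L2 = -/HCD/- → run H
t=12: L0/L1/L2 = -/HCD/- → run H
t=13: L0/L1/L2 = -/HCD/- → run H
t=14: L0/L1/L2 = -/HCD/- → run H
t=15: L0/L1/L2 = -/HCD/- → run H
t=16: L0/L1/L2 = -/CD/- → run C
t=17: L0/L1/L2 = -/CD/- → run C
t=18: L0/L1/L2 = -/D/- → run D
t=19: L0/L1/L2 = -/D/- → run D
t=20: L0/L1/L2 = -/D/- → run D
t=21: (idle)
t=22: (idle)
t=23: (idle)
t=24: (idle)
t=25: (idle)
t=26: (idle)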